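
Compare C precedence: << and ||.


'<<' is shift (level 8); '||' is logical OR (level 1)
Higher level binds tighter
'<<' has higher precedence than '||'


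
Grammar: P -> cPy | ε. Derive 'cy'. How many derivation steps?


Derivation: P => cPy => cy
Steps: 2


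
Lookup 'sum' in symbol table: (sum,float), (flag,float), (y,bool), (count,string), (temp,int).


Lookup 'sum' → type float


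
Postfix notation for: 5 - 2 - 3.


Left to right (same or higher precedence on left)
Postfix: 5 2 - 3 -


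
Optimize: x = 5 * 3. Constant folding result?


5 * 3 = 15 at compile time
Optimized: x = 15


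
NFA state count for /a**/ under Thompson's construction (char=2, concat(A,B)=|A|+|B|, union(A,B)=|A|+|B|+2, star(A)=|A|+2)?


Syntax tree has 1 char leaf(s), 0 union(s), 2 star(s)
chars contribute 1×2 = 2; each union adds +2; each star adds +2
Total: 2 + 0 + 4 = 6 states


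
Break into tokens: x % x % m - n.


Scan left to right, longest-match per lexeme
Tokens: ID(x), OP(%), ID(x), OP(%), ID(m), OP(-), ID(n)


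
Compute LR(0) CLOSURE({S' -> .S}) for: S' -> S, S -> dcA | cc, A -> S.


Start: S' -> .S
For each item with dot before a nonterminal B, add B -> .γ for every B-production
Closure: [S' -> .S, S -> .dcA, S -> .cc]


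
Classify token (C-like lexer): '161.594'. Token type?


Pattern: digits with a decimal point
Type: FLOAT_LITERAL


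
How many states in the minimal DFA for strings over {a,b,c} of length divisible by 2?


Track length mod 2: states 0..1, accept at 0
Minimal DFA: 2 states


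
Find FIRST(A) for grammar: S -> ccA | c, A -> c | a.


Per alternative of A: FIRST(c) = {c}; FIRST(a) = {a}
FIRST(A) = {a, c}


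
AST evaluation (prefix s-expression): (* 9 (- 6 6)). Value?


Evaluate inner: (- 6 6) = 0
Evaluate root: (* 9 0) = 0
Result: 0


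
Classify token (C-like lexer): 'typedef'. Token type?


Pattern: reserved word
Type: KEYWORD


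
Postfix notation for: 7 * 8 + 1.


Left to right (same or higher precedence on left)
Postfix: 7 8 * 1 +


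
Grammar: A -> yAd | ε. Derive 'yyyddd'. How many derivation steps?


Derivation: A => yAd => yyAdd => yyyAddd => yyyddd
Steps: 4


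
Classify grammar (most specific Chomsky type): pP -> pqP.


LHS has context (more than one symbol) and |LHS| ≤ |RHS|
Classification: Type 1 (Context-Sensitive)


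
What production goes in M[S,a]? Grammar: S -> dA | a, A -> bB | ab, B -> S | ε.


For [S, a]: 'a' ∈ FIRST(a)
Entry: S -> a


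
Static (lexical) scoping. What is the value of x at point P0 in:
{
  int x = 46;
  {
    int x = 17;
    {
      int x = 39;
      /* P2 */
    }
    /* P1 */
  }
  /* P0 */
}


x declared in the same block as P0
x = 46


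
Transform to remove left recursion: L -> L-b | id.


Left-recursive alternatives: L-b; non-recursive: id
Introduce L': L -> idL', L' -> -bL' | ε


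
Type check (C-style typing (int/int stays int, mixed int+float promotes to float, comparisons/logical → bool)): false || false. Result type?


Operand types: bool || bool
Rule: logical operators take bool operands and yield bool
Result type: bool


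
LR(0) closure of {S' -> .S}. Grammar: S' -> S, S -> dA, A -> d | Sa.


Start: S' -> .S
For each item with dot before a nonterminal B, add B -> .γ for every B-production
Closure: [S' -> .S, S -> .dA]


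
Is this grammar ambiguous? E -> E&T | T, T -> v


precedence layered via separate nonterminal T: deterministic
Unambiguous


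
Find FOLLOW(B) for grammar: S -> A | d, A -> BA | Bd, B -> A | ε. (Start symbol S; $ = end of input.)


$ ∈ FOLLOW(S). For each A -> αBβ: add FIRST(β)\{ε} to FOLLOW(B); if β nullable, add FOLLOW(A).
FOLLOW(B) = {d}


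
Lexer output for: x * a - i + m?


Scan left to right, longest-match per lexeme
Tokens: ID(x), OP(*), ID(a), OP(-), ID(i), OP(+), ID(m)


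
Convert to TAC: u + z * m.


Break into single-operator statements:
t1 = z * m
t2 = u + t1


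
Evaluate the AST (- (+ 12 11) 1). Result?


Evaluate inner: (+ 12 11) = 23
Evaluate root: (- 23 1) = 22
Result: 22


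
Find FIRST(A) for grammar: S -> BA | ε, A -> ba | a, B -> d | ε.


Per alternative of A: FIRST(ba) = {b}; FIRST(a) = {a}
FIRST(A) = {a, b}


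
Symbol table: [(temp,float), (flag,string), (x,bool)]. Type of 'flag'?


Lookup 'flag' → type string


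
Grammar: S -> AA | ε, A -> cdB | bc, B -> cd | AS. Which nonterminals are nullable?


A nonterminal is nullable iff some alternative derives ε (directly, or every symbol in it is nullable)
Nullable: {S}


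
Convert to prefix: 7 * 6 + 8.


left-to-right (same/higher precedence on left): tree is (+ (* 7 6) 8)
Prefix: + * 7 6 8


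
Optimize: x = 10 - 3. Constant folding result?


10 - 3 = 7 at compile time
Optimized: x = 7


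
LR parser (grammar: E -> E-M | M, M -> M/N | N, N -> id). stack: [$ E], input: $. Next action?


start symbol E on stack, input exhausted
Action: accept


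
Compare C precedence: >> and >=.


'>>' is shift (level 8); '>=' is relational (level 7)
Higher level binds tighter
'>>' has higher precedence than '>='


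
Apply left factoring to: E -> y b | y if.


Common prefix: 'y'
Factored: E -> y E', E' -> b | if


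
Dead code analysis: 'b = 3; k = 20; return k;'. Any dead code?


b is assigned but never read
Dead: 'b = 3'


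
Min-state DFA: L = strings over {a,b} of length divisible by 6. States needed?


Track length mod 6: states 0..5, accept at 0
Minimal DFA: 6 states


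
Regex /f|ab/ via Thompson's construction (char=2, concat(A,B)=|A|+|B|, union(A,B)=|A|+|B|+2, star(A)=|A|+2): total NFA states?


Syntax tree has 3 char leaf(s), 1 union(s), 0 star(s)
chars contribute 3×2 = 6; each union adds +2; each star adds +2
Total: 6 + 2 + 0 = 8 states


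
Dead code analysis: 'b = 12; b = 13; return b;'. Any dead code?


first assignment to b is overwritten before any read
Dead: 'b = 12'


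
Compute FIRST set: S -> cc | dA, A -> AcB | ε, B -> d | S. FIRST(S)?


Per alternative of S: FIRST(cc) = {c}; FIRST(dA) = {d}
FIRST(S) = {c, d}


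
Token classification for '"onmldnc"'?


Pattern: double-quoted sequence
Type: STRING_LITERAL


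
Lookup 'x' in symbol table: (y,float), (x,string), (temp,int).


Lookup 'x' → type string


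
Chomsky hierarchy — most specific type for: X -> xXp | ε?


Single nonterminal LHS, but x^n p^n is not regular
Classification: Type 2 (Context-Free)


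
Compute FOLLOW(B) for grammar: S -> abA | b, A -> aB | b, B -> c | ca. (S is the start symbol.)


$ ∈ FOLLOW(S). For each A -> αBβ: add FIRST(β)\{ε} to FOLLOW(B); if β nullable, add FOLLOW(A).
FOLLOW(B) = {$}


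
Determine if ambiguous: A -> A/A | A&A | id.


'id/id&id' has two parse trees (no precedence encoded between / and &)
Ambiguous


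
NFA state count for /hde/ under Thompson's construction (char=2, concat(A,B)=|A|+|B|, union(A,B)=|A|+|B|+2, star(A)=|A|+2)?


Syntax tree has 3 char leaf(s), 0 union(s), 0 star(s)
chars contribute 3×2 = 6; each union adds +2; each star adds +2
Total: 6 + 0 + 0 = 6 states


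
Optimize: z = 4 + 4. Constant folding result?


4 + 4 = 8 at compile time
Optimized: z = 8


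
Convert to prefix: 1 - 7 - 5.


left-to-right (same/higher precedence on left): tree is (- (- 1 7) 5)
Prefix: - - 1 7 5


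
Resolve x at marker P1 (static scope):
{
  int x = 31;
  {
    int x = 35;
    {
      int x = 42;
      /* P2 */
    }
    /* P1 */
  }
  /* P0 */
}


x declared in the same block as P1
x = 35


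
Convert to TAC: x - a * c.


Break into single-operator statements:
t1 = a * c
t2 = x - t1


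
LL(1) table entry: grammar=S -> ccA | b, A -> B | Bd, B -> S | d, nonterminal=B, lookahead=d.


For [B, d]: 'd' ∈ FIRST(d)
Entry: B -> d


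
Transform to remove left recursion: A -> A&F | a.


Left-recursive alternatives: A&F; non-recursive: a
Introduce A': A -> aA', A' -> &FA' | ε


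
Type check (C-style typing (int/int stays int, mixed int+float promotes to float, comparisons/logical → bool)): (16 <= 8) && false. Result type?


Operand types: bool && bool
Rule: logical operators take bool operands and yield bool
Result type: bool


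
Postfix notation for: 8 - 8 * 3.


* has higher precedence, evaluate 8*3 first
Postfix: 8 8 3 * -


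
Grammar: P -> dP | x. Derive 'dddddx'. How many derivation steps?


Derivation: P => dP => ddP => dddP => ddddP => dddddP => dddddx
Steps: 6


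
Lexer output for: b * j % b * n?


Scan left to right, longest-match per lexeme
Tokens: ID(b), OP(*), ID(j), OP(%), ID(b), OP(*), ID(n)


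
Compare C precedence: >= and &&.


'>=' is relational (level 7); '&&' is logical AND (level 2)
Higher level binds tighter
'>=' has higher precedence than '&&'


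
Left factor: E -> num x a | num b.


Common prefix: 'num'
Factored: E -> num E', E' -> x a | b


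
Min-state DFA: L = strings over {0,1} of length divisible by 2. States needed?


Track length mod 2: states 0..1, accept at 0
Minimal DFA: 2 states


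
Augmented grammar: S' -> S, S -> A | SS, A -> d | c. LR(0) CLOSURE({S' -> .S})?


Start: S' -> .S
For each item with dot before a nonterminal B, add B -> .γ for every B-production
Closure: [S' -> .S, S -> .A, S -> .SS, A -> .d, A -> .c]


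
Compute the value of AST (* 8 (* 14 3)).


Evaluate inner: (* 14 3) = 42
Evaluate root: (* 8 42) = 336
Result: 336


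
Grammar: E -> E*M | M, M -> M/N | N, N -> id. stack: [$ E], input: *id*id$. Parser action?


shift '*' to continue E -> E*M
Action: shift


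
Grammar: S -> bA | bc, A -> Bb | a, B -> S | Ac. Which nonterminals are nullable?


A nonterminal is nullable iff some alternative derives ε (directly, or every symbol in it is nullable)
Nullable: {}


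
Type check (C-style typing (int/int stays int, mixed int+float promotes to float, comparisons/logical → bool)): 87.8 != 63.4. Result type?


Operand types: float != float
Rule: comparison yields bool
Result type: bool


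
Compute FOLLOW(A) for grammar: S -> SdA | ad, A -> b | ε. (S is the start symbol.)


$ ∈ FOLLOW(S). For each A -> αBβ: add FIRST(β)\{ε} to FOLLOW(B); if β nullable, add FOLLOW(A).
FOLLOW(A) = {$, d}


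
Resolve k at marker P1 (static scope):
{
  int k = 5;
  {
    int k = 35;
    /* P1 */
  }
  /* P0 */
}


k declared in the same block as P1
k = 35


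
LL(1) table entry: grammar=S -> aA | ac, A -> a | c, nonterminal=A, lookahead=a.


For [A, a]: 'a' ∈ FIRST(a)
Entry: A -> a


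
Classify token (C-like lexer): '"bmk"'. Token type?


Pattern: double-quoted sequence
Type: STRING_LITERAL


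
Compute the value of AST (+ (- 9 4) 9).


Evaluate inner: (- 9 4) = 5
Evaluate root: (+ 5 9) = 14
Result: 14


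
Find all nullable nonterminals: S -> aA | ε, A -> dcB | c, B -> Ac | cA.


A nonterminal is nullable iff some alternative derives ε (directly, or every symbol in it is nullable)
Nullable: {S}


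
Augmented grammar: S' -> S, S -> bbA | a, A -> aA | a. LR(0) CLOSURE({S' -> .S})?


Start: S' -> .S
For each item with dot before a nonterminal B, add B -> .γ for every B-production
Closure: [S' -> .S, S -> .bbA, S -> .a]


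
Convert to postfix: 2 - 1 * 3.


* has higher precedence, evaluate 1*3 first
Postfix: 2 1 3 * -


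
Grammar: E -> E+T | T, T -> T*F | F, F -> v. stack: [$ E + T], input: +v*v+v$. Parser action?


handle 'E+T' on top; lookahead ∈ FOLLOW(E) = {+, $}
Action: reduce (E -> E+T)


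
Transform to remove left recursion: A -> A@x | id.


Left-recursive alternatives: A@x; non-recursive: id
Introduce A': A -> idA', A' -> @xA' | ε


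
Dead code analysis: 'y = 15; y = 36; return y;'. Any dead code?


first assignment to y is overwritten before any read
Dead: 'y = 15'


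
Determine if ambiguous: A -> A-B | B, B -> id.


precedence layered via separate nonterminal B: deterministic
Unambiguous


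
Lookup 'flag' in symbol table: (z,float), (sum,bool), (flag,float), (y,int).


Lookup 'flag' → type float


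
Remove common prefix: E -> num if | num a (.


Common prefix: 'num'
Factored: E -> num E', E' -> if | a (


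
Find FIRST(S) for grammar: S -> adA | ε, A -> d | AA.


Per alternative of S: FIRST(adA) = {a}; FIRST(ε) = {ε}
FIRST(S) = {a, ε}


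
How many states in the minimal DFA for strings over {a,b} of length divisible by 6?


Track length mod 6: states 0..5, accept at 0
Minimal DFA: 6 states


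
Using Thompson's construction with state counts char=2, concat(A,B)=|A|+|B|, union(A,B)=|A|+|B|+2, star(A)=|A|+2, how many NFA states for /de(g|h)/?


Syntax tree has 4 char leaf(s), 1 union(s), 0 star(s)
chars contribute 4×2 = 8; each union adds +2; each star adds +2
Total: 8 + 2 + 0 = 10 states


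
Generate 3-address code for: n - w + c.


Break into single-operator statements:
t1 = n - w
t2 = t1 + c


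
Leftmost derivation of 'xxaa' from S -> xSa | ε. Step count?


Derivation: S => xSa => xxSaa => xxaa
Steps: 3


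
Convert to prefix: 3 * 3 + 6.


left-to-right (same/higher precedence on left): tree is (+ (* 3 3) 6)
Prefix: + * 3 3 6


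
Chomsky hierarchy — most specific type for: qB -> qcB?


LHS has context (more than one symbol) and |LHS| ≤ |RHS|
Classification: Type 1 (Context-Sensitive)


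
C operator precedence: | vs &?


'&' is bitwise AND (level 5); '|' is bitwise OR (level 3)
Higher level binds tighter
'&' has higher precedence than '|'


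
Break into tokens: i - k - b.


Scan left to right, longest-match per lexeme
Tokens: ID(i), OP(-), ID(k), OP(-), ID(b)


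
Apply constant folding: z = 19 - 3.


19 - 3 = 16 at compile time
Optimized: z = 16


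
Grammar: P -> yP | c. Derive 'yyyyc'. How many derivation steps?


Derivation: P => yP => yyP => yyyP => yyyyP => yyyyc
Steps: 5


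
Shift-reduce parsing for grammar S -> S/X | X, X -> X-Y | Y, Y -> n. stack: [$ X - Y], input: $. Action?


handle 'X-Y' on top
Action: reduce (X -> X-Y)


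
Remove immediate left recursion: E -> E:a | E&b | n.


Left-recursive alternatives: E:a, E&b; non-recursive: n
Introduce E': E -> nE', E' -> :aE' | &bE' | ε


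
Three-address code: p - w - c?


Break into single-operator statements:
t1 = p - w
t2 = t1 - c


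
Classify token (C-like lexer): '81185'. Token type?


Pattern: digits only
Type: INTEGER_LITERAL


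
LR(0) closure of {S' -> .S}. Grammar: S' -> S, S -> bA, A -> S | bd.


Start: S' -> .S
For each item with dot before a nonterminal B, add B -> .γ for every B-production
Closure: [S' -> .S, S -> .bA]


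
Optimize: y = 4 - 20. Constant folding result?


4 - 20 = -16 at compile time
Optimized: y = -16


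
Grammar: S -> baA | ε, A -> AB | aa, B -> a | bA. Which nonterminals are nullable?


A nonterminal is nullable iff some alternative derives ε (directly, or every symbol in it is nullable)
Nullable: {S}


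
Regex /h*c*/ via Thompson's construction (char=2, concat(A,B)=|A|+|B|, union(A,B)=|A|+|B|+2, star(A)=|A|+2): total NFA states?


Syntax tree has 2 char leaf(s), 0 union(s), 2 star(s)
chars contribute 2×2 = 4; each union adds +2; each star adds +2
Total: 4 + 0 + 4 = 8 states


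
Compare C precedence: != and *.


'*' is multiplicative (level 10); '!=' is equality (level 6)
Higher level binds tighter
'*' has higher precedence than '!='


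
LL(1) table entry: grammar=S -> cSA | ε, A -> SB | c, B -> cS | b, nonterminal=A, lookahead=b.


For [A, b]: 'b' ∈ FIRST(SB)
Entry: A -> SB


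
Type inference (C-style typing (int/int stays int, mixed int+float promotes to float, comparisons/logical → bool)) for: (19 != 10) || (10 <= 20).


Operand types: bool || bool
Rule: logical operators take bool operands and yield bool
Result type: bool


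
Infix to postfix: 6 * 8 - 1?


Left to right (same or higher precedence on left)
Postfix: 6 8 * 1 -


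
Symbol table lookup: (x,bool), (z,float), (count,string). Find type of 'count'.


Lookup 'count' → type string


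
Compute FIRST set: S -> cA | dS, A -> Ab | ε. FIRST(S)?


Per alternative of S: FIRST(cA) = {c}; FIRST(dS) = {d}
FIRST(S) = {c, d}


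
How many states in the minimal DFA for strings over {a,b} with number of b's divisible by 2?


Track (count of b) mod 2: states 0..1, accept at 0
Minimal DFA: 2 states


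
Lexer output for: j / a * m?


Scan left to right, longest-match per lexeme
Tokens: ID(j), OP(/), ID(a), OP(*), ID(m)


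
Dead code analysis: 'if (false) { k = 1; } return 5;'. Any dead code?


condition is constant false, so the whole block is unreachable
Dead: 'if (false) { k = 1; }'


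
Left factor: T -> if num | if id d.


Common prefix: 'if'
Factored: T -> if T', T' -> num | id d


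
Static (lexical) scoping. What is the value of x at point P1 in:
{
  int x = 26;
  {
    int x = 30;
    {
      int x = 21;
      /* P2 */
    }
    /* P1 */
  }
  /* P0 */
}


x declared in the same block as P1
x = 30


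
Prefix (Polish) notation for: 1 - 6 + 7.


left-to-right (same/higher precedence on left): tree is (+ (- 1 6) 7)
Prefix: + - 1 6 7


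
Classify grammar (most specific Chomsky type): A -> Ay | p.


Left-linear: every RHS is a terminal or one nonterminal followed by a terminal
Classification: Type 3 (Regular)


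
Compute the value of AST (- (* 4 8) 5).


Evaluate inner: (* 4 8) = 32
Evaluate root: (- 32 5) = 27
Result: 27


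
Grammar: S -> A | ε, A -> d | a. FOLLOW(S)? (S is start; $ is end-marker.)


$ ∈ FOLLOW(S). For each A -> αBβ: add FIRST(β)\{ε} to FOLLOW(B); if β nullable, add FOLLOW(A).
FOLLOW(S) = {$}


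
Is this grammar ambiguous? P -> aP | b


right-linear, alternatives start with distinct terminals 'a' vs 'b': unique leftmost derivation
Unambiguous


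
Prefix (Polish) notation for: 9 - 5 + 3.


left-to-right (same/higher precedence on left): tree is (+ (- 9 5) 3)
Prefix: + - 9 5 3


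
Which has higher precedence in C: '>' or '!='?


'>' is relational (level 7); '!=' is equality (level 6)
Higher level binds tighter
'>' has higher precedence than '!='


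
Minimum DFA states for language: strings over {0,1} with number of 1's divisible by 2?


Track (count of 1) mod 2: states 0..1, accept at 0
Minimal DFA: 2 states


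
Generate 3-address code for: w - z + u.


Break into single-operator statements:
t1 = w - z
t2 = t1 + u


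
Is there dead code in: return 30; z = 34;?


statement follows a return and is unreachable
Dead: 'z = 34'


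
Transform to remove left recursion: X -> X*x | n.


Left-recursive alternatives: X*x; non-recursive: n
Introduce X': X -> nX', X' -> *xX' | ε


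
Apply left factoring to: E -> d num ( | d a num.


Common prefix: 'd'
Factored: E -> d E', E' -> num ( | a num


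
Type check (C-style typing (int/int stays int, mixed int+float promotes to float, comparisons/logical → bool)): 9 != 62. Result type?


Operand types: int != int
Rule: comparison yields bool
Result type: bool


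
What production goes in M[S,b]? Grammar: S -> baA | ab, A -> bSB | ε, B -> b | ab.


For [S, b]: 'b' ∈ FIRST(baA)
Entry: S -> baA


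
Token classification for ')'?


Pattern: delimiter/punctuation
Type: PUNCTUATION


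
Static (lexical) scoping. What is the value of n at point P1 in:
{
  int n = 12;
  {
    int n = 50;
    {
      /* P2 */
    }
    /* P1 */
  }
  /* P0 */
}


n declared in the same block as P1
n = 50


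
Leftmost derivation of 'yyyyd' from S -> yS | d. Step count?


Derivation: S => yS => yyS => yyyS => yyyyS => yyyyd
Steps: 5


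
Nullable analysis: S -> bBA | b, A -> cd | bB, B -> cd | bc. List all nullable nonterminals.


A nonterminal is nullable iff some alternative derives ε (directly, or every symbol in it is nullable)
Nullable: {}


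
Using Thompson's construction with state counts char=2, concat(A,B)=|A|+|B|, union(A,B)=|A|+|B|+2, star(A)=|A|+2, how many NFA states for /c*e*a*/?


Syntax tree has 3 char leaf(s), 0 union(s), 3 star(s)
chars contribute 3×2 = 6; each union adds +2; each star adds +2
Total: 6 + 0 + 6 = 12 states


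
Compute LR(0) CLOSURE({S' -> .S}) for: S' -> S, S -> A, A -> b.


Start: S' -> .S
For each item with dot before a nonterminal B, add B -> .γ for every B-production
Closure: [S' -> .S, S -> .A, A -> .b]


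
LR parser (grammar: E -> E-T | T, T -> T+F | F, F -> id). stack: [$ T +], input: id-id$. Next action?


no handle; shift 'id'
Action: shift


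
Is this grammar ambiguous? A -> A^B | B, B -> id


precedence layered via separate nonterminal B: deterministic
Unambiguous


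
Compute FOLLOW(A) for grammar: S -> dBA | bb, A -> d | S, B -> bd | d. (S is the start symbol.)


$ ∈ FOLLOW(S). For each A -> αBβ: add FIRST(β)\{ε} to FOLLOW(B); if β nullable, add FOLLOW(A).
FOLLOW(A) = {$}


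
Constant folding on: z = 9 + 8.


9 + 8 = 17 at compile time
Optimized: z = 17


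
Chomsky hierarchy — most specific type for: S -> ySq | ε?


Single nonterminal LHS, but y^n q^n is not regular
Classification: Type 2 (Context-Free)


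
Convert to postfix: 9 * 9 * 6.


Left to right (same or higher precedence on left)
Postfix: 9 9 * 6 *


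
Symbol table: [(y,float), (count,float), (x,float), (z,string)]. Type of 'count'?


Lookup 'count' → type float


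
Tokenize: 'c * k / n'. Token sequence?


Scan left to right, longest-match per lexeme
Tokens: ID(c), OP(*), ID(k), OP(/), ID(n)


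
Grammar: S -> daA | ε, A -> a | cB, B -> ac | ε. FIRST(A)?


Per alternative of A: FIRST(a) = {a}; FIRST(cB) = {c}
FIRST(A) = {a, c}


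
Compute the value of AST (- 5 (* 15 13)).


Evaluate inner: (* 15 13) = 195
Evaluate root: (- 5 195) = -190
Result: -190


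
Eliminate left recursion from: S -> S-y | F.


Left-recursive alternatives: S-y; non-recursive: F
Introduce S': S -> FS', S' -> -yS' | ε


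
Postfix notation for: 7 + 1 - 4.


Left to right (same or higher precedence on left)
Postfix: 7 1 + 4 -


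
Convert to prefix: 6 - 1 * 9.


'*' binds tighter: tree is (- 6 (* 1 9))
Prefix: - 6 * 1 9


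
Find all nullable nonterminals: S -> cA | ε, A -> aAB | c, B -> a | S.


A nonterminal is nullable iff some alternative derives ε (directly, or every symbol in it is nullable)
Nullable: {B, S}


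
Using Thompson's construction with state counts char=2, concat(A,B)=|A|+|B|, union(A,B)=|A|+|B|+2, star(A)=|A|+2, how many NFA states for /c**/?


Syntax tree has 1 char leaf(s), 0 union(s), 2 star(s)
chars contribute 1×2 = 2; each union adds +2; each star adds +2
Total: 2 + 0 + 4 = 6 states


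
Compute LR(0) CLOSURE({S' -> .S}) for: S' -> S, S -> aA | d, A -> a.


Start: S' -> .S
For each item with dot before a nonterminal B, add B -> .γ for every B-production
Closure: [S' -> .S, S -> .aA, S -> .d]


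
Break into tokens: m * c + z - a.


Scan left to right, longest-match per lexeme
Tokens: ID(m), OP(*), ID(c), OP(+), ID(z), OP(-), ID(a)


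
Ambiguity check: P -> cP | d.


right-linear, alternatives start with distinct terminals 'c' vs 'd': unique leftmost derivation
Unambiguous


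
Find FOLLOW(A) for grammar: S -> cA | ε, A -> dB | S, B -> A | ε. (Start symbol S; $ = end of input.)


$ ∈ FOLLOW(S). For each A -> αBβ: add FIRST(β)\{ε} to FOLLOW(B); if β nullable, add FOLLOW(A).
FOLLOW(A) = {$}


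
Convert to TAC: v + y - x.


Break into single-operator statements:
t1 = v + y
t2 = t1 - x


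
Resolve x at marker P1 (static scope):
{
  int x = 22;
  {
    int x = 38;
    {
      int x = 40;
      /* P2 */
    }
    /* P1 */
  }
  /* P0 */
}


x declared in the same block as P1
x = 38


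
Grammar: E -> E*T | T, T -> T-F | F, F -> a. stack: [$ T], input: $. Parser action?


lookahead ∉ {-} so T won't extend; reduce E -> T
Action: reduce (E -> T)


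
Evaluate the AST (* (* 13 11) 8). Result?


Evaluate inner: (* 13 11) = 143
Evaluate root: (* 143 8) = 1144
Result: 1144


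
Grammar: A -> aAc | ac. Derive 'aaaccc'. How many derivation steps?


Derivation: A => aAc => aaAcc => aaaccc
Steps: 3


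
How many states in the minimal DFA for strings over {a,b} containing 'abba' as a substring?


KMP-style automaton: 4 progress states + 1 absorbing accept = 5
Minimal DFA: 5 states


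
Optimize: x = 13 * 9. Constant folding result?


13 * 9 = 117 at compile time
Optimized: x = 117


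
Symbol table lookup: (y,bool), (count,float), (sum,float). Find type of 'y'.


Lookup 'y' → type bool


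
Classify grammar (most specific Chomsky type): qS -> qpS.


LHS has context (more than one symbol) and |LHS| ≤ |RHS|
Classification: Type 1 (Context-Sensitive)


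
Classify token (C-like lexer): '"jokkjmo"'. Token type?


Pattern: double-quoted sequence
Type: STRING_LITERAL


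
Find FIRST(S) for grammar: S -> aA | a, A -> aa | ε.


Per alternative of S: FIRST(aA) = {a}; FIRST(a) = {a}
FIRST(S) = {a}


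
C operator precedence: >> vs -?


'-' is additive (level 9); '>>' is shift (level 8)
Higher level binds tighter
'-' has higher precedence than '>>'


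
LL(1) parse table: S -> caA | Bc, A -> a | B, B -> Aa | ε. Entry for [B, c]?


For [B, c]: ε is nullable and 'c' ∈ FOLLOW(B)
Entry: B -> ε


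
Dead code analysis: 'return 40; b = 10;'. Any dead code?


statement follows a return and is unreachable
Dead: 'b = 10'


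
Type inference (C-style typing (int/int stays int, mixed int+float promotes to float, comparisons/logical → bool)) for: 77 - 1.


Operand types: int - int
Rule: mixed int/float promotes to float; int/int stays int
Result type: int


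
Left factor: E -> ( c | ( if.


Common prefix: '('
Factored: E -> ( E', E' -> c | if


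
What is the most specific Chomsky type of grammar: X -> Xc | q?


Left-linear: every RHS is a terminal or one nonterminal followed by a terminal
Classification: Type 3 (Regular)


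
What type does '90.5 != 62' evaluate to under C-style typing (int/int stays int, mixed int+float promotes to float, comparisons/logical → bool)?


Operand types: float != int
Rule: comparison yields bool
Result type: bool


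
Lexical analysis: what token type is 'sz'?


Pattern: letter/underscore followed by alphanumerics, not a keyword
Type: IDENTIFIER


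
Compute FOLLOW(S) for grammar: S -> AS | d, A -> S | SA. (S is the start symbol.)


$ ∈ FOLLOW(S). For each A -> αBβ: add FIRST(β)\{ε} to FOLLOW(B); if β nullable, add FOLLOW(A).
FOLLOW(S) = {$, d}


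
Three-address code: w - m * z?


Break into single-operator statements:
t1 = m * z
t2 = w - t1


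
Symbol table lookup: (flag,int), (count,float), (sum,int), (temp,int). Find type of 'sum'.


Lookup 'sum' → type int


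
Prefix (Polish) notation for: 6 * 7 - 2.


left-to-right (same/higher precedence on left): tree is (- (* 6 7) 2)
Prefix: - * 6 7 2


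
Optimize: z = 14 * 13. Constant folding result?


14 * 13 = 182 at compile time
Optimized: z = 182


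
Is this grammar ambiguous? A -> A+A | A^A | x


'x+x^x' has two parse trees (no precedence encoded between + and ^)
Ambiguous


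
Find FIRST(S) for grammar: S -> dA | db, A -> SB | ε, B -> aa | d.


Per alternative of S: FIRST(dA) = {d}; FIRST(db) = {d}
FIRST(S) = {d}


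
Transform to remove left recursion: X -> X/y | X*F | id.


Left-recursive alternatives: X/y, X*F; non-recursive: id
Introduce X': X -> idX', X' -> /yX' | *FX' | ε


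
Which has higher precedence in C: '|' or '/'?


'/' is multiplicative (level 10); '|' is bitwise OR (level 3)
Higher level binds tighter
'/' has higher precedence than '|'


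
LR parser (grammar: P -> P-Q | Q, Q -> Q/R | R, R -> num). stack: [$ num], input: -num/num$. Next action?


'num' on top is the handle for R -> num
Action: reduce (R -> num)


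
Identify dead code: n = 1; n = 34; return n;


first assignment to n is overwritten before any read
Dead: 'n = 1'


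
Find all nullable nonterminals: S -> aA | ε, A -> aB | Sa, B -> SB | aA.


A nonterminal is nullable iff some alternative derives ε (directly, or every symbol in it is nullable)
Nullable: {S}


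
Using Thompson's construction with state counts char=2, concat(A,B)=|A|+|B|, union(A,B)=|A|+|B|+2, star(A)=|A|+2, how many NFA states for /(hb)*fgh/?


Syntax tree has 5 char leaf(s), 0 union(s), 1 star(s)
chars contribute 5×2 = 10; each union adds +2; each star adds +2
Total: 10 + 0 + 2 = 12 states


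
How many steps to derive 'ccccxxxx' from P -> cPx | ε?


Derivation: P => cPx => ccPxx => cccPxxx => ccccPxxxx => ccccxxxx
Steps: 5


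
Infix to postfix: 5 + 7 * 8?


* has higher precedence, evaluate 7*8 first
Postfix: 5 7 8 * +


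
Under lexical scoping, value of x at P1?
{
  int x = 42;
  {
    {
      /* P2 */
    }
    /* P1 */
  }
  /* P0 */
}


P1's block does not declare x; resolves to the enclosing declaration at depth 0
x = 42


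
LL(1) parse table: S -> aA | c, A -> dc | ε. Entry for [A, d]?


For [A, d]: 'd' ∈ FIRST(dc)
Entry: A -> dc


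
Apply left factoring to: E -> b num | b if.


Common prefix: 'b'
Factored: E -> b E', E' -> num | if


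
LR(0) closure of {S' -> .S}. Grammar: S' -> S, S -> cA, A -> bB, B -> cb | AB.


Start: S' -> .S
For each item with dot before a nonterminal B, add B -> .γ for every B-production
Closure: [S' -> .S, S -> .cA]


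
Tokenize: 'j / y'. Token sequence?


Scan left to right, longest-match per lexeme
Tokens: ID(j), OP(/), ID(y)


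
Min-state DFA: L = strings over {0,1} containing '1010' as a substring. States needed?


KMP-style automaton: 4 progress states + 1 absorbing accept = 5
Minimal DFA: 5 states


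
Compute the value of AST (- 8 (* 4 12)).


Evaluate inner: (* 4 12) = 48
Evaluate root: (- 8 48) = -40
Result: -40


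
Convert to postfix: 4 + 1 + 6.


Left to right (same or higher precedence on left)
Postfix: 4 1 + 6 +


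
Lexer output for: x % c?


Scan left to right, longest-match per lexeme
Tokens: ID(x), OP(%), ID(c)


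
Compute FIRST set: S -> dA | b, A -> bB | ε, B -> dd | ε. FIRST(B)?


Per alternative of B: FIRST(dd) = {d}; FIRST(ε) = {ε}
FIRST(B) = {d, ε}


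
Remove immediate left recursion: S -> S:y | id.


Left-recursive alternatives: S:y; non-recursive: id
Introduce S': S -> idS', S' -> :yS' | ε


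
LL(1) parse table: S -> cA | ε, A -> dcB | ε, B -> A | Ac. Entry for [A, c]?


For [A, c]: ε is nullable and 'c' ∈ FOLLOW(A)
Entry: A -> ε


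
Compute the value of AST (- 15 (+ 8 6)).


Evaluate inner: (+ 8 6) = 14
Evaluate root: (- 15 14) = 1
Result: 1


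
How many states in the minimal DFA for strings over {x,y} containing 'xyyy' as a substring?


KMP-style automaton: 4 progress states + 1 absorbing accept = 5
Minimal DFA: 5 states


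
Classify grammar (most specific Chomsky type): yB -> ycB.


LHS has context (more than one symbol) and |LHS| ≤ |RHS|
Classification: Type 1 (Context-Sensitive)


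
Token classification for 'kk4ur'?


Pattern: letter/underscore followed by alphanumerics, not a keyword
Type: IDENTIFIER


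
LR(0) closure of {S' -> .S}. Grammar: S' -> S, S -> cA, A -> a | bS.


Start: S' -> .S
For each item with dot before a nonterminal B, add B -> .γ for every B-production
Closure: [S' -> .S, S -> .cA]


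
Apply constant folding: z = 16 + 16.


16 + 16 = 32 at compile time
Optimized: z = 32


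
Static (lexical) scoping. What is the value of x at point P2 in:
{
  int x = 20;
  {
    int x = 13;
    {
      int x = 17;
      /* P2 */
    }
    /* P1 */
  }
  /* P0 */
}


x declared in the same block as P2
x = 17


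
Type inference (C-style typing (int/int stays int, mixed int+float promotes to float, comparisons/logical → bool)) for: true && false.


Operand types: bool && bool
Rule: logical operators take bool operands and yield bool
Result type: bool


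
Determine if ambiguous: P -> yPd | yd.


balanced y^n…d^n: each string has a unique parse
Unambiguous


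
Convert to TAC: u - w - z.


Break into single-operator statements:
t1 = u - w
t2 = t1 - z


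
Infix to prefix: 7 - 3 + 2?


left-to-right (same/higher precedence on left): tree is (+ (- 7 3) 2)
Prefix: + - 7 3 2


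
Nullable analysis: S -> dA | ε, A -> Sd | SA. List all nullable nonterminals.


A nonterminal is nullable iff some alternative derives ε (directly, or every symbol in it is nullable)
Nullable: {S}


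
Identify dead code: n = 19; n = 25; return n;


first assignment to n is overwritten before any read
Dead: 'n = 19'


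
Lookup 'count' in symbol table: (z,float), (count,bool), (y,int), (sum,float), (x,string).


Lookup 'count' → type bool


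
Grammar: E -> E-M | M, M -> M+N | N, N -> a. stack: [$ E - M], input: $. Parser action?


handle 'E-M' on top; lookahead ∈ FOLLOW(E) = {-, $}
Action: reduce (E -> E-M)


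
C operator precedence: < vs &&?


'<' is relational (level 7); '&&' is logical AND (level 2)
Higher level binds tighter
'<' has higher precedence than '&&'


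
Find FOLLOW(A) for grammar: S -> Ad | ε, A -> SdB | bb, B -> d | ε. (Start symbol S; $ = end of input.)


$ ∈ FOLLOW(S). For each A -> αBβ: add FIRST(β)\{ε} to FOLLOW(B); if β nullable, add FOLLOW(A).
FOLLOW(A) = {d}


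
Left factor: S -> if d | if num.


Common prefix: 'if'
Factored: S -> if S', S' -> d | num


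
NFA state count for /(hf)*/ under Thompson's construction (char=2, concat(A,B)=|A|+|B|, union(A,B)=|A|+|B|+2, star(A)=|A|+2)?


Syntax tree has 2 char leaf(s), 0 union(s), 1 star(s)
chars contribute 2×2 = 4; each union adds +2; each star adds +2
Total: 4 + 0 + 2 = 6 states


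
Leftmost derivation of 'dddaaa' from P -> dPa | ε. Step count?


Derivation: P => dPa => ddPaa => dddPaaa => dddaaa
Steps: 4


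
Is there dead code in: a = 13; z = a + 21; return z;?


a is read by z's definition; z is returned
No dead code


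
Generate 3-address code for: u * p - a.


Break into single-operator statements:
t1 = u * p
t2 = t1 - a


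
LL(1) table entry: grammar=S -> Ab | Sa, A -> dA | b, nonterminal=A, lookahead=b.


For [A, b]: 'b' ∈ FIRST(b)
Entry: A -> b


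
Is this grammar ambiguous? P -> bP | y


right-linear, alternatives start with distinct terminals 'b' vs 'y': unique leftmost derivation
Unambiguous


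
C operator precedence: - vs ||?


'-' is additive (level 9); '||' is logical OR (level 1)
Higher level binds tighter
'-' has higher precedence than '||'


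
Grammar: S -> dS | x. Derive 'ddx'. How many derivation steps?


Derivation: S => dS => ddS => ddx
Steps: 3


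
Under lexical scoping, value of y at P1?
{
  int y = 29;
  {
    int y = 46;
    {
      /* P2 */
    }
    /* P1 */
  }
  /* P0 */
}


y declared in the same block as P1
y = 46


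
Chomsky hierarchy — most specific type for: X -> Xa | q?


Left-linear: every RHS is a terminal or one nonterminal followed by a terminal
Classification: Type 3 (Regular)


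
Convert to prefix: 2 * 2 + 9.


left-to-right (same/higher precedence on left): tree is (+ (* 2 2) 9)
Prefix: + * 2 2 9


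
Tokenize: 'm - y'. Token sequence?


Scan left to right, longest-match per lexeme
Tokens: ID(m), OP(-), ID(y)


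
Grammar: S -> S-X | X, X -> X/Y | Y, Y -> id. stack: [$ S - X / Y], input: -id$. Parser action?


handle 'X/Y' on top
Action: reduce (X -> X/Y)


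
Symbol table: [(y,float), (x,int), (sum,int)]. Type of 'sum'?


Lookup 'sum' → type int


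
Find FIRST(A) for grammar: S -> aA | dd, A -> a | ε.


Per alternative of A: FIRST(a) = {a}; FIRST(ε) = {ε}
FIRST(A) = {a, ε}


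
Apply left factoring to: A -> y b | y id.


Common prefix: 'y'
Factored: A -> y A', A' -> b | id


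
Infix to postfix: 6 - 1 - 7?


Left to right (same or higher precedence on left)
Postfix: 6 1 - 7 -


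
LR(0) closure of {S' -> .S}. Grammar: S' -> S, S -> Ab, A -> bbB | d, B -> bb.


Start: S' -> .S
For each item with dot before a nonterminal B, add B -> .γ for every B-production
Closure: [S' -> .S, S -> .Ab, A -> .bbB, A -> .d]


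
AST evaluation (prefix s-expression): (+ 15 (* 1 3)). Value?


Evaluate inner: (* 1 3) = 3
Evaluate root: (+ 15 3) = 18
Result: 18


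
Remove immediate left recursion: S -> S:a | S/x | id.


Left-recursive alternatives: S:a, S/x; non-recursive: id
Introduce S': S -> idS', S' -> :aS' | /xS' | ε


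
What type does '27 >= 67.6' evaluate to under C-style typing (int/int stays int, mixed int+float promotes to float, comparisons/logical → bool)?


Operand types: int >= float
Rule: comparison yields bool
Result type: bool


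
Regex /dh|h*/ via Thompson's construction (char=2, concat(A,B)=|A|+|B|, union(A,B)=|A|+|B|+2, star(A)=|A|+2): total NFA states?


Syntax tree has 3 char leaf(s), 1 union(s), 1 star(s)
chars contribute 3×2 = 6; each union adds +2; each star adds +2
Total: 6 + 2 + 2 = 10 states


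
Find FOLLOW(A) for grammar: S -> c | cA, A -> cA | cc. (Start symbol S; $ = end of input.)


$ ∈ FOLLOW(S). For each A -> αBβ: add FIRST(β)\{ε} to FOLLOW(B); if β nullable, add FOLLOW(A).
FOLLOW(A) = {$}


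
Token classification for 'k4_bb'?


Pattern: letter/underscore followed by alphanumerics, not a keyword
Type: IDENTIFIER


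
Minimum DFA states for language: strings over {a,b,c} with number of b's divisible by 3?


Track (count of b) mod 3: states 0..2, accept at 0
Minimal DFA: 3 states


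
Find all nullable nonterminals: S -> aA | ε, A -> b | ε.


A nonterminal is nullable iff some alternative derives ε (directly, or every symbol in it is nullable)
Nullable: {A, S}


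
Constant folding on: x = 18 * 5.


18 * 5 = 90 at compile time
Optimized: x = 90


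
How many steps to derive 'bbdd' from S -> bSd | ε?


Derivation: S => bSd => bbSdd => bbdd
Steps: 3


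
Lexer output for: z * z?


Scan left to right, longest-match per lexeme
Tokens: ID(z), OP(*), ID(z)


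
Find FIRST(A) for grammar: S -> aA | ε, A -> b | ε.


Per alternative of A: FIRST(b) = {b}; FIRST(ε) = {ε}
FIRST(A) = {b, ε}


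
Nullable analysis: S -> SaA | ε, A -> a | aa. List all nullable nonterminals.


A nonterminal is nullable iff some alternative derives ε (directly, or every symbol in it is nullable)
Nullable: {S}


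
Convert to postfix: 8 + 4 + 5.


Left to right (same or higher precedence on left)
Postfix: 8 4 + 5 +


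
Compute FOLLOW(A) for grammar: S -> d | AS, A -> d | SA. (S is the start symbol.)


$ ∈ FOLLOW(S). For each A -> αBβ: add FIRST(β)\{ε} to FOLLOW(B); if β nullable, add FOLLOW(A).
FOLLOW(A) = {d}


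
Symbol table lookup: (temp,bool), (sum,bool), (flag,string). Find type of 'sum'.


Lookup 'sum' → type bool


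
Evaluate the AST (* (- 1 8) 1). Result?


Evaluate inner: (- 1 8) = -7
Evaluate root: (* -7 1) = -7
Result: -7


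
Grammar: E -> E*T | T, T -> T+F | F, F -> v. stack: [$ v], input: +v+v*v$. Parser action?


'v' on top is the handle for F -> v
Action: reduce (F -> v)
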